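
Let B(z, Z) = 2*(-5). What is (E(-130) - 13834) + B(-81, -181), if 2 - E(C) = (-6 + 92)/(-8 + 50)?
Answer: -290725/21 ≈ -13844.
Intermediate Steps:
B(z, Z) = -10
E(C) = -1/21 (E(C) = 2 - (-6 + 92)/(-8 + 50) = 2 - 86/42 = 2 - 1*43/21 = 2 - 43/21 = -1/21)
(E(-130) - 13834) + B(-81, -181) = (-1/21 - 13834) - 10 = -290515/21 - 10 = -290725/21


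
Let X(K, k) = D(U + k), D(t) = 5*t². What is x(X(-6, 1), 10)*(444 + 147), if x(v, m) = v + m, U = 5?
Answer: 112290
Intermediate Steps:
X(K, k) = 5*(5 + k)²
x(v, m) = m + v
x(X(-6, 1), 10)*(444 + 147) = (10 + 5*(5 + 1)²)*(444 + 147) = (10 + 5*6²)*591 = (10 + 5*36)*591 = (10 + 180)*591 = 190*591 = 112290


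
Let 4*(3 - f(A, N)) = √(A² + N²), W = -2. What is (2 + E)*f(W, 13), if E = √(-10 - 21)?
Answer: (2 + I*√31)*(12 - √173)/4 ≈ -0.57647 - 1.6048*I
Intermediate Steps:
E = I*√31 (E = √(-31) = I*√31 ≈ 5.5678*I)
f(A, N) = 3 - √(A² + N²)/4
(2 + E)*f(W, 13) = (2 + I*√31)*(3 - √((-2)² + 13²)/4) = (2 + I*√31)*(3 - √(4 + 169)/4) = (2 + I*√31)*(3 - √173/4)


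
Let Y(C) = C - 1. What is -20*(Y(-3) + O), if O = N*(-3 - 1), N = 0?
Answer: 80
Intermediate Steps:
O = 0 (O = 0*(-3 - 1) = 0*(-4) = 0)
Y(C) = -1 + C
-20*(Y(-3) + O) = -20*((-1 - 3) + 0) = -20*(-4 + 0) = -20*(-4) = 80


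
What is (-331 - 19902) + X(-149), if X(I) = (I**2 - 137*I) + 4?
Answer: 22385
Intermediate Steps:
X(I) = 4 + I**2 - 137*I
(-331 - 19902) + X(-149) = (-331 - 19902) + (4 + (-149)**2 - 137*(-149)) = -20233 + (4 + 22201 + 20413) = -20233 + 42618 = 22385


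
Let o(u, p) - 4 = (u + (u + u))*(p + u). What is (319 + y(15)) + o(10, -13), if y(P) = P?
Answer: 248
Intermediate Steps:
o(u, p) = 4 + 3*u*(p + u) (o(u, p) = 4 + (u + (u + u))*(p + u) = 4 + (u + 2*u)*(p + u) = 4 + (3*u)*(p + u) = 4 + 3*u*(p + u))
(319 + y(15)) + o(10, -13) = (319 + 15) + (4 + 3*10² + 3*(-13)*10) = 334 + (4 + 3*100 - 390) = 334 + (4 + 300 - 390) = 334 - 86 = 248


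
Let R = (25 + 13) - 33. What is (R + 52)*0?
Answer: 0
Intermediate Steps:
R = 5 (R = 38 - 33 = 5)
(R + 52)*0 = (5 + 52)*0 = 57*0 = 0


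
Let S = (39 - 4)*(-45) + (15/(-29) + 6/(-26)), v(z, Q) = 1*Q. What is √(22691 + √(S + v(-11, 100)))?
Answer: √(3225049139 + 377*I*√209746589)/377 ≈ 150.64 + 0.12751*I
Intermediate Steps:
v(z, Q) = Q
S = -594057/377 (S = 35*(-45) + (15*(-1/29) + 6*(-1/26)) = -1575 + (-15/29 - 3/13) = -1575 - 282/377 = -594057/377 ≈ -1575.7)
√(22691 + √(S + v(-11, 100))) = √(22691 + √(-594057/377 + 100)) = √(22691 + √(-556357/377)) = √(22691 + I*√209746589/377)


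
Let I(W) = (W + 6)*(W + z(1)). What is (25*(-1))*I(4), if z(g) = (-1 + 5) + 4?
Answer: -3000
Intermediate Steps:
z(g) = 8 (z(g) = 4 + 4 = 8)
I(W) = (6 + W)*(8 + W) (I(W) = (W + 6)*(W + 8) = (6 + W)*(8 + W))
(25*(-1))*I(4) = (25*(-1))*(48 + 4² + 14*4) = -25*(48 + 16 + 56) = -25*120 = -3000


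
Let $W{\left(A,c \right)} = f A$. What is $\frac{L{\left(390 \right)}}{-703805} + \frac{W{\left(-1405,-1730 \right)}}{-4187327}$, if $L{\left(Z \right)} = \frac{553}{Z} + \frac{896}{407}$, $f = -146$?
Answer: $- \frac{619418837282881}{12642894603918150} \approx -0.048993$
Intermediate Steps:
$W{\left(A,c \right)} = - 146 A$
$L{\left(Z \right)} = \frac{896}{407} + \frac{553}{Z}$ ($L{\left(Z \right)} = \frac{553}{Z} + 896 \cdot \frac{1}{407} = \frac{553}{Z} + \frac{896}{407} = \frac{896}{407} + \frac{553}{Z}$)
$\frac{L{\left(390 \right)}}{-703805} + \frac{W{\left(-1405,-1730 \right)}}{-4187327} = \frac{\frac{896}{407} + \frac{553}{390}}{-703805} + \frac{\left(-146\right) \left(-1405\right)}{-4187327} = \left(\frac{896}{407} + 553 \cdot \frac{1}{390}\right) \left(- \frac{1}{703805}\right) + 205130 \left(- \frac{1}{4187327}\right) = \left(\frac{896}{407} + \frac{553}{390}\right) \left(- \frac{1}{703805}\right) - \frac{205130}{4187327} = \frac{574511}{158730} \left(- \frac{1}{703805}\right) - \frac{205130}{4187327} = - \frac{574511}{111714967650} - \frac{205130}{4187327} = - \frac{619418837282881}{12642894603918150}$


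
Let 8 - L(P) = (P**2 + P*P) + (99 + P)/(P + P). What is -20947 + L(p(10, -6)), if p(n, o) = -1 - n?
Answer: -21177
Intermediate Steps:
L(P) = 8 - 2*P**2 - (99 + P)/(2*P) (L(P) = 8 - ((P**2 + P*P) + (99 + P)/(P + P)) = 8 - ((P**2 + P**2) + (99 + P)/((2*P))) = 8 - (2*P**2 + (99 + P)*(1/(2*P))) = 8 - (2*P**2 + (99 + P)/(2*P)) = 8 + (-2*P**2 - (99 + P)/(2*P)) = 8 - 2*P**2 - (99 + P)/(2*P))
-20947 + L(p(10, -6)) = -20947 + (-99 - 4*(-1 - 1*10)**3 + 15*(-1 - 1*10))/(2*(-1 - 1*10)) = -20947 + (-99 - 4*(-1 - 10)**3 + 15*(-1 - 10))/(2*(-1 - 10)) = -20947 + (1/2)*(-99 - 4*(-11)**3 + 15*(-11))/(-11) = -20947 + (1/2)*(-1/11)*(-99 - 4*(-1331) - 165) = -20947 + (1/2)*(-1/11)*(-99 + 5324 - 165) = -20947 + (1/2)*(-1/11)*5060 = -20947 - 230 = -21177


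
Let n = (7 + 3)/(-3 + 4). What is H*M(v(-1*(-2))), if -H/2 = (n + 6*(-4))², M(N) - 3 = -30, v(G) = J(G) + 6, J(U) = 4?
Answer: 10584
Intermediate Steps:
v(G) = 10 (v(G) = 4 + 6 = 10)
n = 10 (n = 10/1 = 10*1 = 10)
M(N) = -27 (M(N) = 3 - 30 = -27)
H = -392 (H = -2*(10 + 6*(-4))² = -2*(10 - 24)² = -2*(-14)² = -2*196 = -392)
H*M(v(-1*(-2))) = -392*(-27) = 10584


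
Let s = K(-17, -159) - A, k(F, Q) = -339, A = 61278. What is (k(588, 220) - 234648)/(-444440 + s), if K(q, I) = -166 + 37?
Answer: 8103/17443 ≈ 0.46454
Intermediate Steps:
K(q, I) = -129
s = -61407 (s = -129 - 1*61278 = -129 - 61278 = -61407)
(k(588, 220) - 234648)/(-444440 + s) = (-339 - 234648)/(-444440 - 61407) = -234987/(-505847) = -234987*(-1/505847) = 8103/17443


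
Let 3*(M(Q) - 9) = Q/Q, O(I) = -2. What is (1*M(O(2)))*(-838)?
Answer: -23464/3 ≈ -7821.3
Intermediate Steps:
M(Q) = 28/3 (M(Q) = 9 + (Q/Q)/3 = 9 + (1/3)*1 = 9 + 1/3 = 28/3)
(1*M(O(2)))*(-838) = (1*(28/3))*(-838) = (28/3)*(-838) = -23464/3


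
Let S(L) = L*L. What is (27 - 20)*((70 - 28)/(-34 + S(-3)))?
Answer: -294/25 ≈ -11.760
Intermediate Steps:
S(L) = L**2
(27 - 20)*((70 - 28)/(-34 + S(-3))) = (27 - 20)*((70 - 28)/(-34 + (-3)**2)) = 7*(42/(-34 + 9)) = 7*(42/(-25)) = 7*(42*(-1/25)) = 7*(-42/25) = -294/25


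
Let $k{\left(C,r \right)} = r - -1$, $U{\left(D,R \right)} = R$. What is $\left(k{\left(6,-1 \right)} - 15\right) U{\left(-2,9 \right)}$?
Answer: $-135$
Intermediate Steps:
$k{\left(C,r \right)} = 1 + r$ ($k{\left(C,r \right)} = r + 1 = 1 + r$)
$\left(k{\left(6,-1 \right)} - 15\right) U{\left(-2,9 \right)} = \left(\left(1 - 1\right) - 15\right) 9 = \left(0 - 15\right) 9 = \left(-15\right) 9 = -135$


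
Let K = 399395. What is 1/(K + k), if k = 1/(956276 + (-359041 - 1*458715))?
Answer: 138520/55324195401 ≈ 2.5038e-6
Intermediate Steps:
k = 1/138520 (k = 1/(956276 + (-359041 - 458715)) = 1/(956276 - 817756) = 1/138520 ≈ 7.2192e-6)
1/(K + k) = 1/(399395 + 1/138520) = 1/(55324195401/138520) = 138520/55324195401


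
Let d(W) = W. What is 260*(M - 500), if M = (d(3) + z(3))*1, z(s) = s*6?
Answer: -124540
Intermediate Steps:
z(s) = 6*s
M = 21 (M = (3 + 6*3)*1 = (3 + 18)*1 = 21*1 = 21)
260*(M - 500) = 260*(21 - 500) = 260*(-479) = -124540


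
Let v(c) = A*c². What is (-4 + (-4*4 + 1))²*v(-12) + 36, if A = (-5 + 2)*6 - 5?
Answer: -1195596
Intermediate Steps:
A = -23 (A = -3*6 - 5 = -18 - 5 = -23)
v(c) = -23*c²
(-4 + (-4*4 + 1))²*v(-12) + 36 = (-4 + (-4*4 + 1))²*(-23*(-12)²) + 36 = (-4 + (-16 + 1))²*(-23*144) + 36 = (-4 - 15)²*(-3312) + 36 = (-19)²*(-3312) + 36 = 361*(-3312) + 36 = -1195632 + 36 = -1195596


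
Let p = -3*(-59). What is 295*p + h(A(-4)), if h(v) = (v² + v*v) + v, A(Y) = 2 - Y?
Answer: 52293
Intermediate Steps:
h(v) = v + 2*v² (h(v) = (v² + v²) + v = 2*v² + v = v + 2*v²)
p = 177
295*p + h(A(-4)) = 295*177 + (2 - 1*(-4))*(1 + 2*(2 - 1*(-4))) = 52215 + (2 + 4)*(1 + 2*(2 + 4)) = 52215 + 6*(1 + 2*6) = 52215 + 6*(1 + 12) = 52215 + 6*13 = 52215 + 78 = 52293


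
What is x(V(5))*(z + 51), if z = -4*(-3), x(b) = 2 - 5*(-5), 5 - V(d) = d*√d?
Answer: 1701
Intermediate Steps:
V(d) = 5 - d^(3/2) (V(d) = 5 - d*√d = 5 - d^(3/2))
x(b) = 27 (x(b) = 2 + 25 = 27)
z = 12
x(V(5))*(z + 51) = 27*(12 + 51) = 27*63 = 1701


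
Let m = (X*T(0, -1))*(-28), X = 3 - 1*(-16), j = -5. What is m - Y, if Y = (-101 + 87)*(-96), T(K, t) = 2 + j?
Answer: 252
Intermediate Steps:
T(K, t) = -3 (T(K, t) = 2 - 5 = -3)
X = 19 (X = 3 + 16 = 19)
Y = 1344 (Y = -14*(-96) = 1344)
m = 1596 (m = (19*(-3))*(-28) = -57*(-28) = 1596)
m - Y = 1596 - 1*1344 = 1596 - 1344 = 252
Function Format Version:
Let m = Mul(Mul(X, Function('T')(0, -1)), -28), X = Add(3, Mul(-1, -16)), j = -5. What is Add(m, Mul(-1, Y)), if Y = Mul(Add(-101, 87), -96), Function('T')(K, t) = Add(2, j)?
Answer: 252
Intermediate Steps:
Function('T')(K, t) = -3 (Function('T')(K, t) = Add(2, -5) = -3)
X = 19 (X = Add(3, 16) = 19)
Y = 1344 (Y = Mul(-14, -96) = 1344)
m = 1596 (m = Mul(Mul(19, -3), -28) = Mul(-57, -28) = 1596)
Add(m, Mul(-1, Y)) = Add(1596, Mul(-1, 1344)) = Add(1596, -1344) = 252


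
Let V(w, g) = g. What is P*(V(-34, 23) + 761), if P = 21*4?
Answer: 65856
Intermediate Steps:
P = 84
P*(V(-34, 23) + 761) = 84*(23 + 761) = 84*784 = 65856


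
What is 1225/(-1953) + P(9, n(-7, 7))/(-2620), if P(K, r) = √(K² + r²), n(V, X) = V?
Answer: -175/279 - √130/2620 ≈ -0.63159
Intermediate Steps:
1225/(-1953) + P(9, n(-7, 7))/(-2620) = 1225/(-1953) + √(9² + (-7)²)/(-2620) = 1225*(-1/1953) + √(81 + 49)*(-1/2620) = -175/279 + √130*(-1/2620) = -175/279 - √130/2620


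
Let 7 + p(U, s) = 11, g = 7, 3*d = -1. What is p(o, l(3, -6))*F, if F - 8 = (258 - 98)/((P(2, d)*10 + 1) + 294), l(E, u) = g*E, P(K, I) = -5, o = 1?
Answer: 1696/49 ≈ 34.612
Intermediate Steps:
d = -⅓ (d = (⅓)*(-1) = -⅓ ≈ -0.33333)
l(E, u) = 7*E
p(U, s) = 4 (p(U, s) = -7 + 11 = 4)
F = 424/49 (F = 8 + (258 - 98)/((-5*10 + 1) + 294) = 8 + 160/((-50 + 1) + 294) = 8 + 160/(-49 + 294) = 8 + 160/245 = 8 + 160*(1/245) = 8 + 32/49 = 424/49 ≈ 8.6531)
p(o, l(3, -6))*F = 4*(424/49) = 1696/49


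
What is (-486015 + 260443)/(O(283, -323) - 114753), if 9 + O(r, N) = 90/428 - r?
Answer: 48272408/24619585 ≈ 1.9607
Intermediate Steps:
O(r, N) = -1881/214 - r (O(r, N) = -9 + (90/428 - r) = -9 + (90*(1/428) - r) = -9 + (45/214 - r) = -1881/214 - r)
(-486015 + 260443)/(O(283, -323) - 114753) = (-486015 + 260443)/((-1881/214 - 1*283) - 114753) = -225572/((-1881/214 - 283) - 114753) = -225572/(-62443/214 - 114753) = -225572/(-24619585/214) = -225572*(-214/24619585) = 48272408/24619585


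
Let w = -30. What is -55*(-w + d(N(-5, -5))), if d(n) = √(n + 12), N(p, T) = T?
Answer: -1650 - 55*√7 ≈ -1795.5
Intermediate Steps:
d(n) = √(12 + n)
-55*(-w + d(N(-5, -5))) = -55*(-1*(-30) + √(12 - 5)) = -55*(30 + √7) = -1650 - 55*√7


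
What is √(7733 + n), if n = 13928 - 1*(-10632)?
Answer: √32293 ≈ 179.70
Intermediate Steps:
n = 24560 (n = 13928 + 10632 = 24560)
√(7733 + n) = √(7733 + 24560) = √32293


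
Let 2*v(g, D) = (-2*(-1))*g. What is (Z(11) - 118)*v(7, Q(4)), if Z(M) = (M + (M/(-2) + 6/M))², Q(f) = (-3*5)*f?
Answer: -275961/484 ≈ -570.17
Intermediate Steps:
Q(f) = -15*f
Z(M) = (M/2 + 6/M)² (Z(M) = (M + (M*(-½) + 6/M))² = (M + (-M/2 + 6/M))² = (M + (6/M - M/2))² = (M/2 + 6/M)²)
v(g, D) = g (v(g, D) = ((-2*(-1))*g)/2 = (2*g)/2 = g)
(Z(11) - 118)*v(7, Q(4)) = ((¼)*(12 + 11²)²/11² - 118)*7 = ((¼)*(1/121)*(12 + 121)² - 118)*7 = ((¼)*(1/121)*133² - 118)*7 = ((¼)*(1/121)*17689 - 118)*7 = (17689/484 - 118)*7 = -39423/484*7 = -275961/484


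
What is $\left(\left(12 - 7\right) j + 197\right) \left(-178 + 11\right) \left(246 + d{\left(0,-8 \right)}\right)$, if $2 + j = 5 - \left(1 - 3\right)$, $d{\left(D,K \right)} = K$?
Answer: $-8823612$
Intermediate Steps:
$j = 5$ ($j = -2 + \left(5 - \left(1 - 3\right)\right) = -2 + \left(5 - -2\right) = -2 + \left(5 + 2\right) = -2 + 7 = 5$)
$\left(\left(12 - 7\right) j + 197\right) \left(-178 + 11\right) \left(246 + d{\left(0,-8 \right)}\right) = \left(\left(12 - 7\right) 5 + 197\right) \left(-178 + 11\right) \left(246 - 8\right) = \left(5 \cdot 5 + 197\right) \left(\left(-167\right) 238\right) = \left(25 + 197\right) \left(-39746\right) = 222 \left(-39746\right) = -8823612$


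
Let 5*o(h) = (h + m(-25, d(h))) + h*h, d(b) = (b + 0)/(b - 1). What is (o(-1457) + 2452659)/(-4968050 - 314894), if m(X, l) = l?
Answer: -20972875103/38512661760 ≈ -0.54457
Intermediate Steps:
d(b) = b/(-1 + b)
o(h) = h/5 + h**2/5 + h/(5*(-1 + h)) (o(h) = ((h + h/(-1 + h)) + h*h)/5 = ((h + h/(-1 + h)) + h**2)/5 = (h + h**2 + h/(-1 + h))/5 = h/5 + h**2/5 + h/(5*(-1 + h)))
(o(-1457) + 2452659)/(-4968050 - 314894) = ((1/5)*(-1457)**3/(-1 - 1457) + 2452659)/(-4968050 - 314894) = ((1/5)*(-3092990993)/(-1458) + 2452659)/(-5282944) = ((1/5)*(-3092990993)*(-1/1458) + 2452659)*(-1/5282944) = (3092990993/7290 + 2452659)*(-1/5282944) = (20972875103/7290)*(-1/5282944) = -20972875103/38512661760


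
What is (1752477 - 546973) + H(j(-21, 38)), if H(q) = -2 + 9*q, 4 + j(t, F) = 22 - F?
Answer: 1205322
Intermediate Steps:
j(t, F) = 18 - F (j(t, F) = -4 + (22 - F) = 18 - F)
(1752477 - 546973) + H(j(-21, 38)) = (1752477 - 546973) + (-2 + 9*(18 - 1*38)) = 1205504 + (-2 + 9*(18 - 38)) = 1205504 + (-2 + 9*(-20)) = 1205504 + (-2 - 180) = 1205504 - 182 = 1205322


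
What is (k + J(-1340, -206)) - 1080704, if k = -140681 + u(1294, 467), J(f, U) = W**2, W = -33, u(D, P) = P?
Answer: -1219829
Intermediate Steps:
J(f, U) = 1089 (J(f, U) = (-33)**2 = 1089)
k = -140214 (k = -140681 + 467 = -140214)
(k + J(-1340, -206)) - 1080704 = (-140214 + 1089) - 1080704 = -139125 - 1080704 = -1219829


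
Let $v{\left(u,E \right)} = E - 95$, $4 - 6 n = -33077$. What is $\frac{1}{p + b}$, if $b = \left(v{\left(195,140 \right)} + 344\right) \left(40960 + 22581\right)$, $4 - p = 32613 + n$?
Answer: $\frac{2}{49358653} \approx 4.052 \cdot 10^{-8}$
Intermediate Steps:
$n = \frac{11027}{2}$ ($n = \frac{2}{3} - - \frac{33077}{6} = \frac{2}{3} + \frac{33077}{6} = \frac{11027}{2} \approx 5513.5$)
$v{\left(u,E \right)} = -95 + E$
$p = - \frac{76245}{2}$ ($p = 4 - \left(32613 + \frac{11027}{2}\right) = 4 - \frac{76253}{2} = - \frac{76245}{2} \approx -38123.0$)
$b = 24717449$ ($b = \left(\left(-95 + 140\right) + 344\right) \left(40960 + 22581\right) = \left(45 + 344\right) 63541 = 389 \cdot 63541 = 24717449$)
$\frac{1}{p + b} = \frac{1}{- \frac{76245}{2} + 24717449} = \frac{1}{\frac{49358653}{2}} = \frac{2}{49358653}$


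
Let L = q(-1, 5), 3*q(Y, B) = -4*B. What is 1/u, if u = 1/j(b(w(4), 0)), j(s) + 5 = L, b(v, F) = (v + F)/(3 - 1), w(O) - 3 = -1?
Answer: -35/3 ≈ -11.667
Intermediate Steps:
w(O) = 2 (w(O) = 3 - 1 = 2)
b(v, F) = F/2 + v/2 (b(v, F) = (F + v)/2 = (F + v)*(½) = F/2 + v/2)
q(Y, B) = -4*B/3 (q(Y, B) = (-4*B)/3 = -4*B/3)
L = -20/3 (L = -4/3*5 = -20/3 ≈ -6.6667)
j(s) = -35/3 (j(s) = -5 - 20/3 = -35/3)
u = -3/35 (u = 1/(-35/3) = -3/35 ≈ -0.085714)
1/u = 1/(-3/35) = -35/3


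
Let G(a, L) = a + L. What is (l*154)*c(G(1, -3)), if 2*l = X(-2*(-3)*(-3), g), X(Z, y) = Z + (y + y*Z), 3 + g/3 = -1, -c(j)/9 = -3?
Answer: 386694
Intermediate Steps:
G(a, L) = L + a
c(j) = 27 (c(j) = -9*(-3) = 27)
g = -12 (g = -9 + 3*(-1) = -9 - 3 = -12)
X(Z, y) = Z + y + Z*y (X(Z, y) = Z + (y + Z*y) = Z + y + Z*y)
l = 93 (l = (-2*(-3)*(-3) - 12 + (-2*(-3)*(-3))*(-12))/2 = (6*(-3) - 12 + (6*(-3))*(-12))/2 = (-18 - 12 - 18*(-12))/2 = (-18 - 12 + 216)/2 = (1/2)*186 = 93)
(l*154)*c(G(1, -3)) = (93*154)*27 = 14322*27 = 386694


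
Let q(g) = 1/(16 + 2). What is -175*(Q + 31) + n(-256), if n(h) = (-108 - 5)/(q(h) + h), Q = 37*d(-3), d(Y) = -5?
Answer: 124160684/4607 ≈ 26950.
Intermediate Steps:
q(g) = 1/18
Q = -185 (Q = 37*(-5) = -185)
n(h) = -113/(1/18 + h) (n(h) = (-108 - 5)/(1/18 + h) = -113/(1/18 + h))
-175*(Q + 31) + n(-256) = -175*(-185 + 31) - 2034/(1 + 18*(-256)) = -175*(-154) - 2034/(1 - 4608) = 26950 - 2034/(-4607) = 26950 - 2034*(-1/4607) = 26950 + 2034/4607 = 124160684/4607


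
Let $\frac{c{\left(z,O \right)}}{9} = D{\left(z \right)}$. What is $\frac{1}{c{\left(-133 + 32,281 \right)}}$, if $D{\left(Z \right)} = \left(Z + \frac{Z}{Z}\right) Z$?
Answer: $\frac{1}{90900} \approx 1.1001 \cdot 10^{-5}$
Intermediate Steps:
$D{\left(Z \right)} = Z \left(1 + Z\right)$ ($D{\left(Z \right)} = \left(Z + 1\right) Z = \left(1 + Z\right) Z = Z \left(1 + Z\right)$)
$c{\left(z,O \right)} = 9 z \left(1 + z\right)$
$\frac{1}{c{\left(-133 + 32,281 \right)}} = \frac{1}{9 \left(-133 + 32\right) \left(1 + \left(-133 + 32\right)\right)} = \frac{1}{9 \left(-101\right) \left(1 - 101\right)} = \frac{1}{9 \left(-101\right) \left(-100\right)} = \frac{1}{90900}$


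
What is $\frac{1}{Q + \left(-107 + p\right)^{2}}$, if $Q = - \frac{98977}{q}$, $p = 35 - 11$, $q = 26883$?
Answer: $\frac{927}{6382690} \approx 0.00014524$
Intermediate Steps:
$p = 24$ ($p = 35 - 11 = 24$)
$Q = - \frac{3413}{927}$ ($Q = - \frac{98977}{26883} = \left(-98977\right) \frac{1}{26883} = - \frac{3413}{927} \approx -3.6818$)
$\frac{1}{Q + \left(-107 + p\right)^{2}} = \frac{1}{- \frac{3413}{927} + \left(-107 + 24\right)^{2}} = \frac{1}{- \frac{3413}{927} + \left(-83\right)^{2}} = \frac{1}{- \frac{3413}{927} + 6889} = \frac{1}{\frac{6382690}{927}} = \frac{927}{6382690}$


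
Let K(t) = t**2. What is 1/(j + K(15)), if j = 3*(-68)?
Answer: 1/21 ≈ 0.047619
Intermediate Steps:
j = -204
1/(j + K(15)) = 1/(-204 + 15**2) = 1/(-204 + 225) = 1/21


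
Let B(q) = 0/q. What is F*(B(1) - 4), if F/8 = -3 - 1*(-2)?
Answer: 32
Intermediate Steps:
B(q) = 0
F = -8 (F = 8*(-3 - 1*(-2)) = 8*(-3 + 2) = 8*(-1) = -8)
F*(B(1) - 4) = -8*(0 - 4) = -8*(-4) = 32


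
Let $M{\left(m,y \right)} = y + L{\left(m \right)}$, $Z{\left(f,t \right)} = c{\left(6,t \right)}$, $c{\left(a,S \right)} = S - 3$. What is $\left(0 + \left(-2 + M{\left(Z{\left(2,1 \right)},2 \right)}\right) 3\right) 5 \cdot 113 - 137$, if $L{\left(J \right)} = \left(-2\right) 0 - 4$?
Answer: $-6917$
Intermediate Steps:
$L{\left(J \right)} = -4$ ($L{\left(J \right)} = 0 - 4 = -4$)
$c{\left(a,S \right)} = -3 + S$
$Z{\left(f,t \right)} = -3 + t$
$M{\left(m,y \right)} = -4 + y$ ($M{\left(m,y \right)} = y - 4 = -4 + y$)
$\left(0 + \left(-2 + M{\left(Z{\left(2,1 \right)},2 \right)}\right) 3\right) 5 \cdot 113 - 137 = \left(0 + \left(-2 + \left(-4 + 2\right)\right) 3\right) 5 \cdot 113 - 137 = \left(0 + \left(-2 - 2\right) 3\right) 5 \cdot 113 - 137 = \left(0 - 12\right) 5 \cdot 113 - 137 = \left(-12\right) 5 \cdot 113 - 137 = \left(-60\right) 113 - 137 = -6780 - 137 = -6917$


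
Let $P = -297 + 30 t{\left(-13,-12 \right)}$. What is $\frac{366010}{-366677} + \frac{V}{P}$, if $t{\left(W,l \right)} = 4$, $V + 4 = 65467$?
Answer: $- \frac{8022853407}{21633943} \approx -370.85$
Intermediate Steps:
$V = 65463$ ($V = -4 + 65467 = 65463$)
$P = -177$ ($P = -297 + 30 \cdot 4 = -297 + 120 = -177$)
$\frac{366010}{-366677} + \frac{V}{P} = \frac{366010}{-366677} + \frac{65463}{-177} = 366010 \left(- \frac{1}{366677}\right) + 65463 \left(- \frac{1}{177}\right) = - \frac{366010}{366677} - \frac{21821}{59} = - \frac{8022853407}{21633943}$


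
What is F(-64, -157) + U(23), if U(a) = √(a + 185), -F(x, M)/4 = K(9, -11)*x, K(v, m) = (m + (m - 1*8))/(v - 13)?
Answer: 1920 + 4*√13 ≈ 1934.4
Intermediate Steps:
K(v, m) = (-8 + 2*m)/(-13 + v) (K(v, m) = (m + (m - 8))/(-13 + v) = (m + (-8 + m))/(-13 + v) = (-8 + 2*m)/(-13 + v))
F(x, M) = -30*x (F(x, M) = -4*2*(-4 - 11)/(-13 + 9)*x = -4*2*(-15)/(-4)*x = -4*2*(-¼)*(-15)*x = -30*x)
U(a) = √(185 + a)
F(-64, -157) + U(23) = -30*(-64) + √(185 + 23) = 1920 + √208 = 1920 + 4*√13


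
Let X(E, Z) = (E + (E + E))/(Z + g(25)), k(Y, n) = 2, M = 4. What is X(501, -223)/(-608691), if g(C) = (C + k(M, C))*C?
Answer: -501/91709444 ≈ -5.4629e-6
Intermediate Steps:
g(C) = C*(2 + C) (g(C) = (C + 2)*C = (2 + C)*C = C*(2 + C))
X(E, Z) = 3*E/(675 + Z) (X(E, Z) = (E + (E + E))/(Z + 25*(2 + 25)) = (E + 2*E)/(Z + 25*27) = (3*E)/(Z + 675) = (3*E)/(675 + Z) = 3*E/(675 + Z))
X(501, -223)/(-608691) = (3*501/(675 - 223))/(-608691) = (3*501/452)*(-1/608691) = (3*501*(1/452))*(-1/608691) = (1503/452)*(-1/608691) = -501/91709444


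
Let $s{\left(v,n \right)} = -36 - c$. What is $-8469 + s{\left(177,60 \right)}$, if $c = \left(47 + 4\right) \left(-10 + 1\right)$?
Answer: $-8046$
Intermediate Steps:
$c = -459$ ($c = 51 \left(-9\right) = -459$)
$s{\left(v,n \right)} = 423$ ($s{\left(v,n \right)} = -36 - -459 = -36 + 459 = 423$)
$-8469 + s{\left(177,60 \right)} = -8469 + 423 = -8046$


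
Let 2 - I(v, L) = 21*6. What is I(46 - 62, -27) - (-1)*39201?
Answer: 39077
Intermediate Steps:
I(v, L) = -124 (I(v, L) = 2 - 21*6 = 2 - 1*126 = 2 - 126 = -124)
I(46 - 62, -27) - (-1)*39201 = -124 - (-1)*39201 = -124 - 1*(-39201) = -124 + 39201 = 39077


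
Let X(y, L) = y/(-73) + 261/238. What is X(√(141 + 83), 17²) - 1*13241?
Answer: -3151097/238 - 4*√14/73 ≈ -13240.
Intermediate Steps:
X(y, L) = 261/238 - y/73 (X(y, L) = y*(-1/73) + 261*(1/238) = -y/73 + 261/238 = 261/238 - y/73)
X(√(141 + 83), 17²) - 1*13241 = (261/238 - √(141 + 83)/73) - 1*13241 = (261/238 - 4*√14/73) - 13241 = -3151097/238 - 4*√14/73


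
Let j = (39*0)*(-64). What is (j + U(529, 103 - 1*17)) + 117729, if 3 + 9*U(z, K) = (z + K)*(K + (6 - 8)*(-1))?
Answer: 123742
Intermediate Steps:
U(z, K) = -⅓ + (2 + K)*(K + z)/9 (U(z, K) = -⅓ + ((z + K)*(K + (6 - 8)*(-1)))/9 = -⅓ + ((K + z)*(K - 2*(-1)))/9 = -⅓ + ((K + z)*(K + 2))/9 = -⅓ + ((K + z)*(2 + K))/9 = -⅓ + ((2 + K)*(K + z))/9 = -⅓ + (2 + K)*(K + z)/9)
j = 0 (j = 0*(-64) = 0)
(j + U(529, 103 - 1*17)) + 117729 = (0 + (-⅓ + (103 - 1*17)²/9 + 2*(103 - 1*17)/9 + (2/9)*529 + (⅑)*(103 - 1*17)*529)) + 117729 = (0 + (-⅓ + (103 - 17)²/9 + 2*(103 - 17)/9 + 1058/9 + (⅑)*(103 - 17)*529)) + 117729 = (0 + (-⅓ + (⅑)*86² + (2/9)*86 + 1058/9 + (⅑)*86*529)) + 117729 = (0 + (-⅓ + (⅑)*7396 + 172/9 + 1058/9 + 45494/9)) + 117729 = (0 + (-⅓ + 7396/9 + 172/9 + 1058/9 + 45494/9)) + 117729 = (0 + 6013) + 117729 = 6013 + 117729 = 123742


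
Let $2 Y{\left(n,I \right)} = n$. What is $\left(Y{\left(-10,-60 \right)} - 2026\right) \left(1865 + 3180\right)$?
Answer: $-10246395$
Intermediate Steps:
$Y{\left(n,I \right)} = \frac{n}{2}$
$\left(Y{\left(-10,-60 \right)} - 2026\right) \left(1865 + 3180\right) = \left(\frac{1}{2} \left(-10\right) - 2026\right) \left(1865 + 3180\right) = \left(-5 - 2026\right) 5045 = \left(-2031\right) 5045 = -10246395$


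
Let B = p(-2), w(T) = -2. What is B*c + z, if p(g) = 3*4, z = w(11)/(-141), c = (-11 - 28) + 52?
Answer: 21998/141 ≈ 156.01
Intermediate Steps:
c = 13 (c = -39 + 52 = 13)
z = 2/141 (z = -2/(-141) = -2*(-1/141) = 2/141 ≈ 0.014184)
p(g) = 12
B = 12
B*c + z = 12*13 + 2/141 = 156 + 2/141 = 21998/141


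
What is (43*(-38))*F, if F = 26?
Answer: -42484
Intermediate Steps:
(43*(-38))*F = (43*(-38))*26 = -1634*26 = -42484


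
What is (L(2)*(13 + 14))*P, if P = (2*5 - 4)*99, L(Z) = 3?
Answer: 48114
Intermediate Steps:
P = 594 (P = (10 - 4)*99 = 6*99 = 594)
(L(2)*(13 + 14))*P = (3*(13 + 14))*594 = (3*27)*594 = 81*594 = 48114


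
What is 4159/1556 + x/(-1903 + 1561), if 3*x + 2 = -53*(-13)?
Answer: 533027/266076 ≈ 2.0033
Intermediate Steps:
x = 229 (x = -2/3 + (-53*(-13))/3 = -2/3 + (1/3)*689 = -2/3 + 689/3 = 229)
4159/1556 + x/(-1903 + 1561) = 4159/1556 + 229/(-1903 + 1561) = 4159*(1/1556) + 229/(-342) = 4159/1556 + 229*(-1/342) = 4159/1556 - 229/342 = 533027/266076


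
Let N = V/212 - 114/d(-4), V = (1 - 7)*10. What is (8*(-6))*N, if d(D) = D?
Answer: -71784/53 ≈ -1354.4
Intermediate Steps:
V = -60 (V = -6*10 = -60)
N = 2991/106 (N = -60/212 - 114/(-4) = -60*1/212 - 114*(-1/4) = -15/53 + 57/2 = 2991/106 ≈ 28.217)
(8*(-6))*N = (8*(-6))*(2991/106) = -48*2991/106 = -71784/53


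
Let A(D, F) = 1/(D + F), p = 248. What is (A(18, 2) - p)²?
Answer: 24591681/400 ≈ 61479.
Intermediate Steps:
(A(18, 2) - p)² = (1/(18 + 2) - 1*248)² = (1/20 - 248)² = (-4959/20)² = 24591681/400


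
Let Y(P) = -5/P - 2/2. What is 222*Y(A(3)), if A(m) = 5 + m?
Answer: -1443/4 ≈ -360.75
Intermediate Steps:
Y(P) = -1 - 5/P (Y(P) = -5/P - 2*½ = -5/P - 1 = -1 - 5/P)
222*Y(A(3)) = 222*((-5 - (5 + 3))/(5 + 3)) = 222*((-5 - 1*8)/8) = 222*((-5 - 8)/8) = 222*((⅛)*(-13)) = 222*(-13/8) = -1443/4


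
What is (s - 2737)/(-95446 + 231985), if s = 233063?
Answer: 230326/136539 ≈ 1.6869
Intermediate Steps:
(s - 2737)/(-95446 + 231985) = (233063 - 2737)/(-95446 + 231985) = 230326/136539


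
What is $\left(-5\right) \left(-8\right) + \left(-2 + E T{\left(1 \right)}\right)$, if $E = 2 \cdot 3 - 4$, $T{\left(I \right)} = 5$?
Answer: $48$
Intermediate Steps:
$E = 2$ ($E = 6 - 4 = 2$)
$\left(-5\right) \left(-8\right) + \left(-2 + E T{\left(1 \right)}\right) = \left(-5\right) \left(-8\right) + \left(-2 + 2 \cdot 5\right) = 40 + \left(-2 + 10\right) = 40 + 8 = 48$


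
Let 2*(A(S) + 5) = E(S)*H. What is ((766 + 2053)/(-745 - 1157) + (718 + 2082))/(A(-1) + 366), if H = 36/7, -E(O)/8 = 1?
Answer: 37259467/4532466 ≈ 8.2206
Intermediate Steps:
E(O) = -8 (E(O) = -8*1 = -8)
H = 36/7 (H = 36*(1/7) = 36/7 ≈ 5.1429)
A(S) = -179/7 (A(S) = -5 + (-8*36/7)/2 = -5 + (1/2)*(-288/7) = -5 - 144/7 = -179/7)
((766 + 2053)/(-745 - 1157) + (718 + 2082))/(A(-1) + 366) = ((766 + 2053)/(-745 - 1157) + (718 + 2082))/(-179/7 + 366) = (2819/(-1902) + 2800)/(2383/7) = (2819*(-1/1902) + 2800)*(7/2383) = (-2819/1902 + 2800)*(7/2383) = (5322781/1902)*(7/2383) = 37259467/4532466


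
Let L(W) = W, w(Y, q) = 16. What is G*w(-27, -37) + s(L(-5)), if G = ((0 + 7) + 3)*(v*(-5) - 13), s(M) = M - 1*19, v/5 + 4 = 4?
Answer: -2104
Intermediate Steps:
v = 0 (v = -20 + 5*4 = -20 + 20 = 0)
s(M) = -19 + M (s(M) = M - 19 = -19 + M)
G = -130 (G = ((0 + 7) + 3)*(0*(-5) - 13) = (7 + 3)*(0 - 13) = 10*(-13) = -130)
G*w(-27, -37) + s(L(-5)) = -130*16 + (-19 - 5) = -2080 - 24 = -2104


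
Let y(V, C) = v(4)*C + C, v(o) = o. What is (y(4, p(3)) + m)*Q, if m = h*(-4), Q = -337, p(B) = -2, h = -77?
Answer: -100426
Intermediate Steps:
y(V, C) = 5*C (y(V, C) = 4*C + C = 5*C)
m = 308 (m = -77*(-4) = 308)
(y(4, p(3)) + m)*Q = (5*(-2) + 308)*(-337) = (-10 + 308)*(-337) = 298*(-337) = -100426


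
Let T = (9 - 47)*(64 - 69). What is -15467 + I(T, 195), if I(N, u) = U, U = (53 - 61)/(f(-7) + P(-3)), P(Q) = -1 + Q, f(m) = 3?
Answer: -15459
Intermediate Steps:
T = 190 (T = -38*(-5) = 190)
U = 8 (U = (53 - 61)/(3 + (-1 - 3)) = -8/(3 - 4) = -8/(-1) = -8*(-1) = 8)
I(N, u) = 8
-15467 + I(T, 195) = -15467 + 8 = -15459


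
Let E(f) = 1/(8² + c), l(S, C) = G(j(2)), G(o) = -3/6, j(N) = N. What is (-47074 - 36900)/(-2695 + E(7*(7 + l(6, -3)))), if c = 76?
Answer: 11756360/377299 ≈ 31.159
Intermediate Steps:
G(o) = -½ (G(o) = -3*⅙ = -½)
l(S, C) = -½
E(f) = 1/140 (E(f) = 1/(8² + 76) = 1/(64 + 76) = 1/140)
(-47074 - 36900)/(-2695 + E(7*(7 + l(6, -3)))) = (-47074 - 36900)/(-2695 + 1/140) = -83974/(-377299/140) = -83974*(-140/377299) = 11756360/377299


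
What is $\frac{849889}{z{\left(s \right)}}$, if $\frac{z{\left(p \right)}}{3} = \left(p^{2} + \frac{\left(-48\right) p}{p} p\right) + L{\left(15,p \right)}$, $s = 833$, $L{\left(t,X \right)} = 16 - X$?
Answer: $\frac{849889}{1959264} \approx 0.43378$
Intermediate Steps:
$z{\left(p \right)} = 48 - 147 p + 3 p^{2}$ ($z{\left(p \right)} = 3 \left(\left(p^{2} + \frac{\left(-48\right) p}{p} p\right) - \left(-16 + p\right)\right) = 3 \left(\left(p^{2} - 48 p\right) - \left(-16 + p\right)\right) = 3 \left(16 + p^{2} - 49 p\right) = 48 - 147 p + 3 p^{2}$)
$\frac{849889}{z{\left(s \right)}} = \frac{849889}{48 - 122451 + 3 \cdot 833^{2}} = \frac{849889}{48 - 122451 + 3 \cdot 693889} = \frac{849889}{48 - 122451 + 2081667} = \frac{849889}{1959264}$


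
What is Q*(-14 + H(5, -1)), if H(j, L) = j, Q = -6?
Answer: 54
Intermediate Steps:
Q*(-14 + H(5, -1)) = -6*(-14 + 5) = -6*(-9) = 54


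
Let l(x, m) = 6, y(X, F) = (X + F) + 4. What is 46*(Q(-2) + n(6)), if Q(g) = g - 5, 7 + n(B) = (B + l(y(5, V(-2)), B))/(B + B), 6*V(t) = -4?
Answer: -598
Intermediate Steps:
V(t) = -⅔ (V(t) = (⅙)*(-4) = -⅔)
y(X, F) = 4 + F + X (y(X, F) = (F + X) + 4 = 4 + F + X)
n(B) = -7 + (6 + B)/(2*B) (n(B) = -7 + (B + 6)/(B + B) = -7 + (6 + B)/((2*B)) = -7 + (6 + B)*(1/(2*B)) = -7 + (6 + B)/(2*B))
Q(g) = -5 + g
46*(Q(-2) + n(6)) = 46*((-5 - 2) + (-13/2 + 3/6)) = 46*(-7 + (-13/2 + 3*(⅙))) = 46*(-7 + (-13/2 + ½)) = 46*(-7 - 6) = 46*(-13) = -598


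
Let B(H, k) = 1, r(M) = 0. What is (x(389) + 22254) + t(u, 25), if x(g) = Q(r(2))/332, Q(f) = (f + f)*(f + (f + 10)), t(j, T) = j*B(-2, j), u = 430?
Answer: 22684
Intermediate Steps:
t(j, T) = j (t(j, T) = j*1 = j)
Q(f) = 2*f*(10 + 2*f) (Q(f) = (2*f)*(f + (10 + f)) = (2*f)*(10 + 2*f) = 2*f*(10 + 2*f))
x(g) = 0 (x(g) = (4*0*(5 + 0))/332 = (4*0*5)*(1/332) = 0*(1/332) = 0)
(x(389) + 22254) + t(u, 25) = (0 + 22254) + 430 = 22254 + 430 = 22684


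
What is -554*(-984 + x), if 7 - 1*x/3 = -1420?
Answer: -1826538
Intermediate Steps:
x = 4281 (x = 21 - 3*(-1420) = 21 + 4260 = 4281)
-554*(-984 + x) = -554*(-984 + 4281) = -554*3297 = -1826538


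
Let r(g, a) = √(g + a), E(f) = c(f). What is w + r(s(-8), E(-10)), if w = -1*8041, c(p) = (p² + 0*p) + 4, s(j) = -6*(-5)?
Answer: -8041 + √134 ≈ -8029.4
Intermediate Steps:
s(j) = 30
c(p) = 4 + p² (c(p) = (p² + 0) + 4 = p² + 4 = 4 + p²)
E(f) = 4 + f²
r(g, a) = √(a + g)
w = -8041
w + r(s(-8), E(-10)) = -8041 + √((4 + (-10)²) + 30) = -8041 + √((4 + 100) + 30) = -8041 + √(104 + 30) = -8041 + √134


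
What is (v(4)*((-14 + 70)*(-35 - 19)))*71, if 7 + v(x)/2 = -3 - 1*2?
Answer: 5152896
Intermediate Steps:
v(x) = -24 (v(x) = -14 + 2*(-3 - 1*2) = -14 + 2*(-3 - 2) = -14 + 2*(-5) = -14 - 10 = -24)
(v(4)*((-14 + 70)*(-35 - 19)))*71 = -24*(-14 + 70)*(-35 - 19)*71 = -1344*(-54)*71 = -24*(-3024)*71 = 72576*71 = 5152896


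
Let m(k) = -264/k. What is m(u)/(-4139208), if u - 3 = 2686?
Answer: 11/463763763 ≈ 2.3719e-8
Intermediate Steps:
u = 2689 (u = 3 + 2686 = 2689)
m(u)/(-4139208) = -264/2689/(-4139208) = -264*1/2689*(-1/4139208) = -264/2689*(-1/4139208) = 11/463763763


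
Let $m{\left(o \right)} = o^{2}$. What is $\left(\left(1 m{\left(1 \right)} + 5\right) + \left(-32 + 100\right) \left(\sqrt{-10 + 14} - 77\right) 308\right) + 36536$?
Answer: $-1534258$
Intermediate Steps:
$\left(\left(1 m{\left(1 \right)} + 5\right) + \left(-32 + 100\right) \left(\sqrt{-10 + 14} - 77\right) 308\right) + 36536 = \left(\left(1 \cdot 1^{2} + 5\right) + \left(-32 + 100\right) \left(\sqrt{-10 + 14} - 77\right) 308\right) + 36536 = \left(\left(1 \cdot 1 + 5\right) + 68 \left(\sqrt{4} - 77\right) 308\right) + 36536 = \left(\left(1 + 5\right) + 68 \left(2 - 77\right) 308\right) + 36536 = \left(6 + 68 \left(-75\right) 308\right) + 36536 = \left(6 - 1570800\right) + 36536 = -1570794 + 36536 = -1534258$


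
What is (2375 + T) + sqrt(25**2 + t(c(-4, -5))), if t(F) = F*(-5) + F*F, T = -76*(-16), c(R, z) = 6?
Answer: 3591 + sqrt(631) ≈ 3616.1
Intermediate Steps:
T = 1216
t(F) = F**2 - 5*F (t(F) = -5*F + F**2 = F**2 - 5*F)
(2375 + T) + sqrt(25**2 + t(c(-4, -5))) = (2375 + 1216) + sqrt(25**2 + 6*(-5 + 6)) = 3591 + sqrt(625 + 6*1) = 3591 + sqrt(625 + 6) = 3591 + sqrt(631)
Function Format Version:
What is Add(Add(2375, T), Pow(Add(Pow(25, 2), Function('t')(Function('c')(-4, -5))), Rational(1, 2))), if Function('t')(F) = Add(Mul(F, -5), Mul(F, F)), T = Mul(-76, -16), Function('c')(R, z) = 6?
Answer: Add(3591, Pow(631, Rational(1, 2))) ≈ 3616.1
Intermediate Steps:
T = 1216
Function('t')(F) = Add(Pow(F, 2), Mul(-5, F)) (Function('t')(F) = Add(Mul(-5, F), Pow(F, 2)) = Add(Pow(F, 2), Mul(-5, F)))
Add(Add(2375, T), Pow(Add(Pow(25, 2), Function('t')(Function('c')(-4, -5))), Rational(1, 2))) = Add(Add(2375, 1216), Pow(Add(Pow(25, 2), Mul(6, Add(-5, 6))), Rational(1, 2))) = Add(3591, Pow(Add(625, Mul(6, 1)), Rational(1, 2))) = Add(3591, Pow(Add(625, 6), Rational(1, 2))) = Add(3591, Pow(631, Rational(1, 2)))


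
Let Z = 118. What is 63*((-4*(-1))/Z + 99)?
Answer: 368109/59 ≈ 6239.1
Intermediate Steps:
63*((-4*(-1))/Z + 99) = 63*(-4*(-1)/118 + 99) = 63*(4*(1/118) + 99) = 63*(2/59 + 99) = 63*(5843/59) = 368109/59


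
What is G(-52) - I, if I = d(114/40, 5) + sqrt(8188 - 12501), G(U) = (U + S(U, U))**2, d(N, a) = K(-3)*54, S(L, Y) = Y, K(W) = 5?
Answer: 10546 - I*sqrt(4313) ≈ 10546.0 - 65.673*I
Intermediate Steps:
d(N, a) = 270 (d(N, a) = 5*54 = 270)
G(U) = 4*U**2 (G(U) = (U + U)**2 = (2*U)**2 = 4*U**2)
I = 270 + I*sqrt(4313) (I = 270 + sqrt(8188 - 12501) = 270 + sqrt(-4313) = 270 + I*sqrt(4313) ≈ 270.0 + 65.673*I)
G(-52) - I = 4*(-52)**2 - (270 + I*sqrt(4313)) = 4*2704 + (-270 - I*sqrt(4313)) = 10816 + (-270 - I*sqrt(4313)) = 10546 - I*sqrt(4313)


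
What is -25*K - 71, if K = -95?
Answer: 2304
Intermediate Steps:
-25*K - 71 = -25*(-95) - 71 = 2375 - 71 = 2304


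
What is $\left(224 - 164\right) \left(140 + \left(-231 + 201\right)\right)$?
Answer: $6600$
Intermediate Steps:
$\left(224 - 164\right) \left(140 + \left(-231 + 201\right)\right) = 60 \left(140 - 30\right) = 60 \cdot 110 = 6600$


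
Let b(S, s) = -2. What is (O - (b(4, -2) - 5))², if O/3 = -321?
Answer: 913936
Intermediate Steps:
O = -963 (O = 3*(-321) = -963)
(O - (b(4, -2) - 5))² = (-963 - (-2 - 5))² = (-963 - (-7))² = (-963 - 1*(-7))² = (-963 + 7)² = (-956)² = 913936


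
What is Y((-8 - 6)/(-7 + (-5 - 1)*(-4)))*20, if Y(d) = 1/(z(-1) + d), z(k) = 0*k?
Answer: -170/7 ≈ -24.286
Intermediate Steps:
z(k) = 0
Y(d) = 1/d (Y(d) = 1/(0 + d) = 1/d)
Y((-8 - 6)/(-7 + (-5 - 1)*(-4)))*20 = 20/((-8 - 6)/(-7 + (-5 - 1)*(-4))) = 20/(-14/(-7 - 6*(-4))) = 20/(-14/(-7 + 24)) = 20/(-14/17) = -17/14*20 = -170/7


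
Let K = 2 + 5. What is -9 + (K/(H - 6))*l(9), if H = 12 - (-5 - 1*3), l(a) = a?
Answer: -9/2 ≈ -4.5000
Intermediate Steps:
K = 7
H = 20 (H = 12 - (-5 - 3) = 12 - 1*(-8) = 12 + 8 = 20)
-9 + (K/(H - 6))*l(9) = -9 + (7/(20 - 6))*9 = -9 + (7/14)*9 = -9 + ((1/14)*7)*9 = -9 + (½)*9 = -9 + 9/2 = -9/2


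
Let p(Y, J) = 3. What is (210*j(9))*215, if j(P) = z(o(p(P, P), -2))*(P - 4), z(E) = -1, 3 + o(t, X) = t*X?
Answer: -225750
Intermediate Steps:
o(t, X) = -3 + X*t (o(t, X) = -3 + t*X = -3 + X*t)
j(P) = 4 - P (j(P) = -(P - 4) = -(-4 + P) = 4 - P)
(210*j(9))*215 = (210*(4 - 1*9))*215 = (210*(4 - 9))*215 = (210*(-5))*215 = -1050*215 = -225750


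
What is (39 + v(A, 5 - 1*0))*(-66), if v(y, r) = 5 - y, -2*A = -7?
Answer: -2673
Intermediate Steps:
A = 7/2 (A = -½*(-7) = 7/2 ≈ 3.5000)
(39 + v(A, 5 - 1*0))*(-66) = (39 + (5 - 1*7/2))*(-66) = (39 + (5 - 7/2))*(-66) = (39 + 3/2)*(-66) = (81/2)*(-66) = -2673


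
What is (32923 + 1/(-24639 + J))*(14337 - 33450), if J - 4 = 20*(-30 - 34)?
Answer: -16307202884472/25915 ≈ -6.2926e+8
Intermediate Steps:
J = -1276 (J = 4 + 20*(-30 - 34) = 4 + 20*(-64) = 4 - 1280 = -1276)
(32923 + 1/(-24639 + J))*(14337 - 33450) = (32923 + 1/(-24639 - 1276))*(14337 - 33450) = (32923 + 1/(-25915))*(-19113) = (32923 - 1/25915)*(-19113) = (853199544/25915)*(-19113) = -16307202884472/25915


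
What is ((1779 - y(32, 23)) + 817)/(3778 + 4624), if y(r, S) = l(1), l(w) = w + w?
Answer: 1297/4201 ≈ 0.30874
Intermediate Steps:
l(w) = 2*w
y(r, S) = 2 (y(r, S) = 2*1 = 2)
((1779 - y(32, 23)) + 817)/(3778 + 4624) = ((1779 - 1*2) + 817)/(3778 + 4624) = ((1779 - 2) + 817)/8402 = (1777 + 817)*(1/8402) = 2594*(1/8402) = 1297/4201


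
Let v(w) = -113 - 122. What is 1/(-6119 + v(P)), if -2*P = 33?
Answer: -1/6354 ≈ -0.00015738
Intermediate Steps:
P = -33/2 (P = -½*33 = -33/2 ≈ -16.500)
v(w) = -235
1/(-6119 + v(P)) = 1/(-6119 - 235) = 1/(-6354) = -1/6354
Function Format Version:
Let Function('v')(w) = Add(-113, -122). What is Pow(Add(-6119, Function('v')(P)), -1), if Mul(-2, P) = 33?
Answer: Rational(-1, 6354) ≈ -0.00015738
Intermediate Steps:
P = Rational(-33, 2) (P = Mul(Rational(-1, 2), 33) = Rational(-33, 2) ≈ -16.500)
Function('v')(w) = -235
Pow(Add(-6119, Function('v')(P)), -1) = Pow(Add(-6119, -235), -1) = Pow(-6354, -1) = Rational(-1, 6354)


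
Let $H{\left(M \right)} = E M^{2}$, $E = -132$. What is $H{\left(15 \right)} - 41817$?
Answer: $-71517$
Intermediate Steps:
$H{\left(M \right)} = - 132 M^{2}$
$H{\left(15 \right)} - 41817 = - 132 \cdot 15^{2} - 41817 = \left(-132\right) 225 - 41817 = -29700 - 41817 = -71517$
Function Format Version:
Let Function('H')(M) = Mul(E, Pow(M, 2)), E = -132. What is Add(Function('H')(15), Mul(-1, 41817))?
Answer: -71517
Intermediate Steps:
Function('H')(M) = Mul(-132, Pow(M, 2))
Add(Function('H')(15), Mul(-1, 41817)) = Add(Mul(-132, Pow(15, 2)), Mul(-1, 41817)) = Add(Mul(-132, 225), -41817) = Add(-29700, -41817) = -71517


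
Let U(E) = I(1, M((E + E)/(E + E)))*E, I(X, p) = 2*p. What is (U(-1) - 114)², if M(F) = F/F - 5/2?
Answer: 12321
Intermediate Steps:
M(F) = -3/2 (M(F) = 1 - 5*½ = 1 - 5/2 = -3/2)
U(E) = -3*E (U(E) = (2*(-3/2))*E = -3*E)
(U(-1) - 114)² = (-3*(-1) - 114)² = (3 - 114)² = (-111)² = 12321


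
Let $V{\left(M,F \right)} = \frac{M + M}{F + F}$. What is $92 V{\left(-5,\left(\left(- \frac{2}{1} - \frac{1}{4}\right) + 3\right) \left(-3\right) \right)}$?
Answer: $\frac{1840}{9} \approx 204.44$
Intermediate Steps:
$V{\left(M,F \right)} = \frac{M}{F}$ ($V{\left(M,F \right)} = \frac{2 M}{2 F} = 2 M \frac{1}{2 F} = \frac{M}{F}$)
$92 V{\left(-5,\left(\left(- \frac{2}{1} - \frac{1}{4}\right) + 3\right) \left(-3\right) \right)} = 92 \left(- \frac{5}{\left(\left(- \frac{2}{1} - \frac{1}{4}\right) + 3\right) \left(-3\right)}\right) = 92 \left(- \frac{5}{\left(\left(\left(-2\right) 1 - \frac{1}{4}\right) + 3\right) \left(-3\right)}\right) = 92 \left(- \frac{5}{\left(\left(-2 - \frac{1}{4}\right) + 3\right) \left(-3\right)}\right) = 92 \left(- \frac{5}{\left(- \frac{9}{4} + 3\right) \left(-3\right)}\right) = 92 \left(- \frac{5}{\frac{3}{4} \left(-3\right)}\right) = 92 \left(- \frac{5}{- \frac{9}{4}}\right) = 92 \left(\left(-5\right) \left(- \frac{4}{9}\right)\right) = 92 \cdot \frac{20}{9} = \frac{1840}{9}$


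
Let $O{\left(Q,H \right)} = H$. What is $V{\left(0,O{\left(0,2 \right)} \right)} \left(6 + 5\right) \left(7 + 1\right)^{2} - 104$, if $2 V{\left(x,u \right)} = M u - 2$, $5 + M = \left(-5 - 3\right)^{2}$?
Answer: $40728$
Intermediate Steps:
$M = 59$ ($M = -5 + \left(-5 - 3\right)^{2} = -5 + \left(-8\right)^{2} = -5 + 64 = 59$)
$V{\left(x,u \right)} = -1 + \frac{59 u}{2}$ ($V{\left(x,u \right)} = \frac{59 u - 2}{2} = \frac{-2 + 59 u}{2} = -1 + \frac{59 u}{2}$)
$V{\left(0,O{\left(0,2 \right)} \right)} \left(6 + 5\right) \left(7 + 1\right)^{2} - 104 = \left(-1 + \frac{59}{2} \cdot 2\right) \left(6 + 5\right) \left(7 + 1\right)^{2} - 104 = \left(-1 + 59\right) 11 \cdot 8^{2} - 104 = 58 \cdot 11 \cdot 64 - 104 = 638 \cdot 64 - 104 = 40832 - 104 = 40728$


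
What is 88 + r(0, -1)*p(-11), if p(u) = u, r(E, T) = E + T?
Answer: 99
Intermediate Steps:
88 + r(0, -1)*p(-11) = 88 + (0 - 1)*(-11) = 88 - 1*(-11) = 88 + 11 = 99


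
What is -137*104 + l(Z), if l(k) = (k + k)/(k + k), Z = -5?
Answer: -14247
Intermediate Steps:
l(k) = 1 (l(k) = (2*k)/((2*k)) = (2*k)*(1/(2*k)) = 1)
-137*104 + l(Z) = -137*104 + 1 = -14248 + 1 = -14247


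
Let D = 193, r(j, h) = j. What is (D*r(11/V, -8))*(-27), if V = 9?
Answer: -6369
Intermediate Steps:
(D*r(11/V, -8))*(-27) = (193*(11/9))*(-27) = (2123/9)*(-27) = -6369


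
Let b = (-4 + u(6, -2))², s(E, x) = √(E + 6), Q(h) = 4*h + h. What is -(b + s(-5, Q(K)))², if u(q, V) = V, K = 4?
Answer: -1369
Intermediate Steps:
Q(h) = 5*h
s(E, x) = √(6 + E)
b = 36 (b = (-4 - 2)² = (-6)² = 36)
-(b + s(-5, Q(K)))² = -(36 + √(6 - 5))² = -(36 + √1)² = -(36 + 1)² = -1*37² = -1*1369 = -1369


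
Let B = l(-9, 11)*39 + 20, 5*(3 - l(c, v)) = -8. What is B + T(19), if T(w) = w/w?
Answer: 1002/5 ≈ 200.40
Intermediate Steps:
l(c, v) = 23/5 (l(c, v) = 3 - ⅕*(-8) = 3 + 8/5 = 23/5)
T(w) = 1
B = 997/5 (B = (23/5)*39 + 20 = 897/5 + 20 = 997/5 ≈ 199.40)
B + T(19) = 997/5 + 1 = 1002/5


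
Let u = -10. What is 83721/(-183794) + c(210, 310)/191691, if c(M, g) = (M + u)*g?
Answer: -4653334211/35231655654 ≈ -0.13208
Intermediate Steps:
c(M, g) = g*(-10 + M) (c(M, g) = (M - 10)*g = (-10 + M)*g = g*(-10 + M))
83721/(-183794) + c(210, 310)/191691 = 83721/(-183794) + (310*(-10 + 210))/191691 = 83721*(-1/183794) + (310*200)*(1/191691) = -83721/183794 + 62000*(1/191691) = -83721/183794 + 62000/191691 = -4653334211/35231655654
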